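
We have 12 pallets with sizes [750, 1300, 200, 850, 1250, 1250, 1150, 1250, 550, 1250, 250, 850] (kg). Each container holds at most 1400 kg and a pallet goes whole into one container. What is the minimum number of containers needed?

Total = 1300 + 1250 + 1250 + 1250 + 1250 + 1150 + 850 + 850 + 750 + 550 + 250 + 200 = 10900 kg.
Lower bound: ⌈10900/1400⌉ = 8 containers.
Also, 9 pallets each exceed 700 kg, and no two of those can share a container, so at least 9 containers are needed.
A packing using 9 containers:
  container 1: 1300 = 1300
  container 2: 1250 = 1250
  container 3: 1250 = 1250
  container 4: 1250 = 1250
  container 5: 1250 = 1250
  container 6: 1150 + 250 = 1400
  container 7: 850 + 550 = 1400
  container 8: 850 + 200 = 1050
  container 9: 750 = 750
This matches the lower bound, so 9 is optimal.

9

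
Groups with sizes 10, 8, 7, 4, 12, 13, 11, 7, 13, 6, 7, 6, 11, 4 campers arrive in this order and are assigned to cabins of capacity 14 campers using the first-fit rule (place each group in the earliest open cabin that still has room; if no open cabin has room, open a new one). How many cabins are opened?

10

  10 → cabin 1 (new)  [load 10/14]
  8 → cabin 2 (new)  [load 8/14]
  7 → cabin 3 (new)  [load 7/14]
  4 → cabin 1  [load 14/14]
  12 → cabin 4 (new)  [load 12/14]
  13 → cabin 5 (new)  [load 13/14]
  11 → cabin 6 (new)  [load 11/14]
  7 → cabin 3  [load 14/14]
  13 → cabin 7 (new)  [load 13/14]
  6 → cabin 2  [load 14/14]
  7 → cabin 8 (new)  [load 7/14]
  6 → cabin 8  [load 13/14]
  11 → cabin 9 (new)  [load 11/14]
  4 → cabin 10 (new)  [load 4/14]
10 cabins opened.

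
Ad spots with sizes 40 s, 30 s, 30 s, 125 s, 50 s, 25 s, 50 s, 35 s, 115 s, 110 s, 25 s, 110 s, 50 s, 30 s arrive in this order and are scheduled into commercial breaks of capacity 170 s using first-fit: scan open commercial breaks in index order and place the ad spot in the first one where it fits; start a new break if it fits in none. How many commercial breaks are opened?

  40 → break 1 (new)  [load 40/170]
  30 → break 1  [load 70/170]
  30 → break 1  [load 100/170]
  125 → break 2 (new)  [load 125/170]
  50 → break 1  [load 150/170]
  25 → break 2  [load 150/170]
  50 → break 3 (new)  [load 50/170]
  35 → break 3  [load 85/170]
  115 → break 4 (new)  [load 115/170]
  110 → break 5 (new)  [load 110/170]
  25 → break 3  [load 110/170]
  110 → break 6 (new)  [load 110/170]
  50 → break 3  [load 160/170]
  30 → break 4  [load 145/170]
6 commercial breaks opened.

6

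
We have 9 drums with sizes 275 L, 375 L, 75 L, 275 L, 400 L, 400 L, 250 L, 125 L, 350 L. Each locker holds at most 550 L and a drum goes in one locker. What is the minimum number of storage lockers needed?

6

Total = 400 + 400 + 375 + 350 + 275 + 275 + 250 + 125 + 75 = 2525 L.
Lower bound: ⌈2525/550⌉ = 5 storage lockers.
A packing using 6 storage lockers:
  locker 1: 400 + 125 = 525
  locker 2: 400 + 75 = 475
  locker 3: 375 = 375
  locker 4: 350 = 350
  locker 5: 275 + 275 = 550
  locker 6: 250 = 250
No arrangement into 5 storage lockers stays within capacity, so 6 is optimal.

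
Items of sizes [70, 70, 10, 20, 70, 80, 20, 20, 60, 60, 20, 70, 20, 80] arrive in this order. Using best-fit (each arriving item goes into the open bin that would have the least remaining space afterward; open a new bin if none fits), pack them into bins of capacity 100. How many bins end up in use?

  70 → bin 1 (new)  [load 70/100]
  70 → bin 2 (new)  [load 70/100]
  10 → bin 1  [load 80/100]
  20 → bin 1  [load 100/100]
  70 → bin 3 (new)  [load 70/100]
  80 → bin 4 (new)  [load 80/100]
  20 → bin 4  [load 100/100]
  20 → bin 2  [load 90/100]
  60 → bin 5 (new)  [load 60/100]
  60 → bin 6 (new)  [load 60/100]
  20 → bin 3  [load 90/100]
  70 → bin 7 (new)  [load 70/100]
  20 → bin 7  [load 90/100]
  80 → bin 8 (new)  [load 80/100]
8 bins opened.

8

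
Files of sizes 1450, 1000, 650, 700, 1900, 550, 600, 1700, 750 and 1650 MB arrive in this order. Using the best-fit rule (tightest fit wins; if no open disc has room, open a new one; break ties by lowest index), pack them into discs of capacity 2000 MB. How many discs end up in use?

  1450 → disc 1 (new)  [load 1450/2000]
  1000 → disc 2 (new)  [load 1000/2000]
  650 → disc 2  [load 1650/2000]
  700 → disc 3 (new)  [load 700/2000]
  1900 → disc 4 (new)  [load 1900/2000]
  550 → disc 1  [load 2000/2000]
  600 → disc 3  [load 1300/2000]
  1700 → disc 5 (new)  [load 1700/2000]
  750 → disc 6 (new)  [load 750/2000]
  1650 → disc 7 (new)  [load 1650/2000]
7 discs opened.

7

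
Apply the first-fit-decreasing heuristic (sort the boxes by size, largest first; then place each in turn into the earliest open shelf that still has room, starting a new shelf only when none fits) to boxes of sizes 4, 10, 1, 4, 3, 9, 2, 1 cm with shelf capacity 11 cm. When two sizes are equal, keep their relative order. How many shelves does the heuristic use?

4

Sorted descending: 10, 9, 4, 4, 3, 2, 1, 1.
  10 → shelf 1 (new)  [load 10/11]
  9 → shelf 2 (new)  [load 9/11]
  4 → shelf 3 (new)  [load 4/11]
  4 → shelf 3  [load 8/11]
  3 → shelf 3  [load 11/11]
  2 → shelf 2  [load 11/11]
  1 → shelf 1  [load 11/11]
  1 → shelf 4 (new)  [load 1/11]
4 shelves opened.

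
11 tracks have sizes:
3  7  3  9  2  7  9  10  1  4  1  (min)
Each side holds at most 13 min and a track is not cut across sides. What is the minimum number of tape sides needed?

5

Total = 10 + 9 + 9 + 7 + 7 + 4 + 3 + 3 + 2 + 1 + 1 = 56 min.
Lower bound: ⌈56/13⌉ = 5 tape sides.
A packing using 5 tape sides:
  side 1: 10 + 3 = 13
  side 2: 9 + 4 = 13
  side 3: 9 + 3 + 1 = 13
  side 4: 7 + 2 + 1 = 10
  side 5: 7 = 7
This matches the lower bound, so 5 is optimal.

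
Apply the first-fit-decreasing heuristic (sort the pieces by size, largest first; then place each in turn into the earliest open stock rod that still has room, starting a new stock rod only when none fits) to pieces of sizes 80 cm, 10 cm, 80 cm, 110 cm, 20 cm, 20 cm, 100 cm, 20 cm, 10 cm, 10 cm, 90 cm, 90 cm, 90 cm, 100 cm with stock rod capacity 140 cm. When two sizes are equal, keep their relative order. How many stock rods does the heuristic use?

8

Sorted descending: 110, 100, 100, 90, 90, 90, 80, 80, 20, 20, 20, 10, 10, 10.
  110 → stock rod 1 (new)  [load 110/140]
  100 → stock rod 2 (new)  [load 100/140]
  100 → stock rod 3 (new)  [load 100/140]
  90 → stock rod 4 (new)  [load 90/140]
  90 → stock rod 5 (new)  [load 90/140]
  90 → stock rod 6 (new)  [load 90/140]
  80 → stock rod 7 (new)  [load 80/140]
  80 → stock rod 8 (new)  [load 80/140]
  20 → stock rod 1  [load 130/140]
  20 → stock rod 2  [load 120/140]
  20 → stock rod 2  [load 140/140]
  10 → stock rod 1  [load 140/140]
  10 → stock rod 3  [load 110/140]
  10 → stock rod 3  [load 120/140]
8 stock rods opened.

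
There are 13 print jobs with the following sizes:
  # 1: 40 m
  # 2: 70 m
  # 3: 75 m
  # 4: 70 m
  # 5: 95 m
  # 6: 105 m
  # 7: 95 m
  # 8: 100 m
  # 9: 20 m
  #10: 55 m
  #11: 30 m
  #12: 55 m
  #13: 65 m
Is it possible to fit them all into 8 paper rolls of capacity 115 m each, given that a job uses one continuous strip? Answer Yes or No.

Total = 875 m; ⌈875/115⌉ = 8.
The bound of 8 does not rule out 8, but exhaustive search shows no assignment into 8 paper rolls of capacity 115 m exists — the minimum is 9.

No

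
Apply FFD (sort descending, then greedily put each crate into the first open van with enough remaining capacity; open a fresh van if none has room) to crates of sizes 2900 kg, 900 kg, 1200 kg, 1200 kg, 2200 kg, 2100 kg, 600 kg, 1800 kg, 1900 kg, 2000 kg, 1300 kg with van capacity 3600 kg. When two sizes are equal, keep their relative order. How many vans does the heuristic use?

6

Sorted descending: 2900, 2200, 2100, 2000, 1900, 1800, 1300, 1200, 1200, 900, 600.
  2900 → van 1 (new)  [load 2900/3600]
  2200 → van 2 (new)  [load 2200/3600]
  2100 → van 3 (new)  [load 2100/3600]
  2000 → van 4 (new)  [load 2000/3600]
  1900 → van 5 (new)  [load 1900/3600]
  1800 → van 6 (new)  [load 1800/3600]
  1300 → van 2  [load 3500/3600]
  1200 → van 3  [load 3300/3600]
  1200 → van 4  [load 3200/3600]
  900 → van 5  [load 2800/3600]
  600 → van 1  [load 3500/3600]
6 vans opened.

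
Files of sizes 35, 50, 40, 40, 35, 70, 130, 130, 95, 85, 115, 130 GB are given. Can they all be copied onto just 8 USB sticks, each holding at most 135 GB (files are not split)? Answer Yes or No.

A valid assignment using 8 USB sticks:
  USB stick 1: 130 = 130
  USB stick 2: 130 = 130
  USB stick 3: 130 = 130
  USB stick 4: 115 = 115
  USB stick 5: 95 + 40 = 135
  USB stick 6: 85 + 50 = 135
  USB stick 7: 70 + 40 = 110
  USB stick 8: 35 + 35 = 70
Every load is within 135 GB, so 8 USB sticks suffice.

Yes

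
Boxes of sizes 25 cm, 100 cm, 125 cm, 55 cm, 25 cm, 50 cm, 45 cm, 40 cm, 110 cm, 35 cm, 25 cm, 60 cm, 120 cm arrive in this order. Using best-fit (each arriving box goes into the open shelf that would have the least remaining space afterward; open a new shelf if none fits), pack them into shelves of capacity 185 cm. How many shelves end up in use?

5

  25 → shelf 1 (new)  [load 25/185]
  100 → shelf 1  [load 125/185]
  125 → shelf 2 (new)  [load 125/185]
  55 → shelf 1  [load 180/185]
  25 → shelf 2  [load 150/185]
  50 → shelf 3 (new)  [load 50/185]
  45 → shelf 3  [load 95/185]
  40 → shelf 3  [load 135/185]
  110 → shelf 4 (new)  [load 110/185]
  35 → shelf 2  [load 185/185]
  25 → shelf 3  [load 160/185]
  60 → shelf 4  [load 170/185]
  120 → shelf 5 (new)  [load 120/185]
5 shelves opened.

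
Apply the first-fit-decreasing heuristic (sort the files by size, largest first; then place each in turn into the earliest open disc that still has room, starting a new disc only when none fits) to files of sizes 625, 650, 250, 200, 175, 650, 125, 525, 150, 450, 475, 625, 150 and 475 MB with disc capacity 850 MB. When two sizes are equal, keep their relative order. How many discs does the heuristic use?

Sorted descending: 650, 650, 625, 625, 525, 475, 475, 450, 250, 200, 175, 150, 150, 125.
  650 → disc 1 (new)  [load 650/850]
  650 → disc 2 (new)  [load 650/850]
  625 → disc 3 (new)  [load 625/850]
  625 → disc 4 (new)  [load 625/850]
  525 → disc 5 (new)  [load 525/850]
  475 → disc 6 (new)  [load 475/850]
  475 → disc 7 (new)  [load 475/850]
  450 → disc 8 (new)  [load 450/850]
  250 → disc 5  [load 775/850]
  200 → disc 1  [load 850/850]
  175 → disc 2  [load 825/850]
  150 → disc 3  [load 775/850]
  150 → disc 4  [load 775/850]
  125 → disc 6  [load 600/850]
8 discs opened.

8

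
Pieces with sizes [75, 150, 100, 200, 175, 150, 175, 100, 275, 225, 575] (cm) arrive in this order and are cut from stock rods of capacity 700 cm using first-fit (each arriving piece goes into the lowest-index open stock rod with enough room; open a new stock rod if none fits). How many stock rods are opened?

4

  75 → stock rod 1 (new)  [load 75/700]
  150 → stock rod 1  [load 225/700]
  100 → stock rod 1  [load 325/700]
  200 → stock rod 1  [load 525/700]
  175 → stock rod 1  [load 700/700]
  150 → stock rod 2 (new)  [load 150/700]
  175 → stock rod 2  [load 325/700]
  100 → stock rod 2  [load 425/700]
  275 → stock rod 2  [load 700/700]
  225 → stock rod 3 (new)  [load 225/700]
  575 → stock rod 4 (new)  [load 575/700]
4 stock rods opened.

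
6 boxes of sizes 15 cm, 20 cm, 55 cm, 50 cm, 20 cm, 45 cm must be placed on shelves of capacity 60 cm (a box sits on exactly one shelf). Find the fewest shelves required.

Total = 55 + 50 + 45 + 20 + 20 + 15 = 205 cm.
Lower bound: ⌈205/60⌉ = 4 shelves.
A packing using 4 shelves:
  shelf 1: 55 = 55
  shelf 2: 50 = 50
  shelf 3: 45 + 15 = 60
  shelf 4: 20 + 20 = 40
This matches the lower bound, so 4 is optimal.

4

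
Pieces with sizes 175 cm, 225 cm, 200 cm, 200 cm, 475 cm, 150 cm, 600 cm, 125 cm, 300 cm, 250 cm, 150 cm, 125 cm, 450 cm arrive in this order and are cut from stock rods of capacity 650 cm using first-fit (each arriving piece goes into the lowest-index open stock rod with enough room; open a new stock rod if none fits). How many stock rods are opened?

  175 → stock rod 1 (new)  [load 175/650]
  225 → stock rod 1  [load 400/650]
  200 → stock rod 1  [load 600/650]
  200 → stock rod 2 (new)  [load 200/650]
  475 → stock rod 3 (new)  [load 475/650]
  150 → stock rod 2  [load 350/650]
  600 → stock rod 4 (new)  [load 600/650]
  125 → stock rod 2  [load 475/650]
  300 → stock rod 5 (new)  [load 300/650]
  250 → stock rod 5  [load 550/650]
  150 → stock rod 2  [load 625/650]
  125 → stock rod 3  [load 600/650]
  450 → stock rod 6 (new)  [load 450/650]
6 stock rods opened.

6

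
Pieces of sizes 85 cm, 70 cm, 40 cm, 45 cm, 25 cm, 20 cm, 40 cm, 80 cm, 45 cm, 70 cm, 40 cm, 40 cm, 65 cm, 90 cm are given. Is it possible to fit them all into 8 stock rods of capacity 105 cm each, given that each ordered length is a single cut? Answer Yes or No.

No

Total = 755 cm; ⌈755/105⌉ = 8.
The bound of 8 does not rule out 8, but exhaustive search shows no assignment into 8 stock rods of capacity 105 cm exists — the minimum is 9.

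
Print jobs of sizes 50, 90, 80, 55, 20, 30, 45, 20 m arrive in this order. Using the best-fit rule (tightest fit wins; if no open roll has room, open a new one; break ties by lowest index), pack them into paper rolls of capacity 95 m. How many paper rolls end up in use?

  50 → roll 1 (new)  [load 50/95]
  90 → roll 2 (new)  [load 90/95]
  80 → roll 3 (new)  [load 80/95]
  55 → roll 4 (new)  [load 55/95]
  20 → roll 4  [load 75/95]
  30 → roll 1  [load 80/95]
  45 → roll 5 (new)  [load 45/95]
  20 → roll 4  [load 95/95]
5 paper rolls opened.

5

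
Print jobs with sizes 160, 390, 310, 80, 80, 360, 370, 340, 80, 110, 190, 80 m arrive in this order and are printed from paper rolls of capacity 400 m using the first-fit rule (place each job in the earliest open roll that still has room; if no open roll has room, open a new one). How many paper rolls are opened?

7

  160 → roll 1 (new)  [load 160/400]
  390 → roll 2 (new)  [load 390/400]
  310 → roll 3 (new)  [load 310/400]
  80 → roll 1  [load 240/400]
  80 → roll 1  [load 320/400]
  360 → roll 4 (new)  [load 360/400]
  370 → roll 5 (new)  [load 370/400]
  340 → roll 6 (new)  [load 340/400]
  80 → roll 1  [load 400/400]
  110 → roll 7 (new)  [load 110/400]
  190 → roll 7  [load 300/400]
  80 → roll 3  [load 390/400]
7 paper rolls opened.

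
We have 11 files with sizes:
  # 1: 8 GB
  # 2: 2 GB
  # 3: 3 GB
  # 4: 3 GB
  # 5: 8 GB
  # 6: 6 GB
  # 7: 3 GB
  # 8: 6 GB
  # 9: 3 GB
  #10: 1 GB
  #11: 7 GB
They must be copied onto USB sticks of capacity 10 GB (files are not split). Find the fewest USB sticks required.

6

Total = 8 + 8 + 7 + 6 + 6 + 3 + 3 + 3 + 3 + 2 + 1 = 50 GB.
Lower bound: ⌈50/10⌉ = 5 USB sticks.
A packing using 6 USB sticks:
  USB stick 1: 8 + 2 = 10
  USB stick 2: 8 + 1 = 9
  USB stick 3: 7 + 3 = 10
  USB stick 4: 6 + 3 = 9
  USB stick 5: 6 + 3 = 9
  USB stick 6: 3 = 3
No arrangement into 5 USB sticks stays within capacity, so 6 is optimal.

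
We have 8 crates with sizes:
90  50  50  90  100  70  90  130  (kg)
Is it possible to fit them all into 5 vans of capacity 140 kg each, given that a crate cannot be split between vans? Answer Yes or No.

No

Total = 670 kg; ⌈670/140⌉ = 5.
The bound of 5 does not rule out 5, but exhaustive search shows no assignment into 5 vans of capacity 140 kg exists — the minimum is 6.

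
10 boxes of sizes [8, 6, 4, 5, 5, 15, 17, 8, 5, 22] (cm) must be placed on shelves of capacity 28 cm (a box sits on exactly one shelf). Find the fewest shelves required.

Total = 22 + 17 + 15 + 8 + 8 + 6 + 5 + 5 + 5 + 4 = 95 cm.
Lower bound: ⌈95/28⌉ = 4 shelves.
A packing using 4 shelves:
  shelf 1: 22 + 6 = 28
  shelf 2: 17 + 8 = 25
  shelf 3: 15 + 8 + 5 = 28
  shelf 4: 5 + 5 + 4 = 14
This matches the lower bound, so 4 is optimal.

4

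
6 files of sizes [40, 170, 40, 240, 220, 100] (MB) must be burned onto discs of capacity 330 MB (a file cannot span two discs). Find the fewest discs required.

Total = 240 + 220 + 170 + 100 + 40 + 40 = 810 MB.
Lower bound: ⌈810/330⌉ = 3 discs.
A packing using 3 discs:
  disc 1: 240 + 40 + 40 = 320
  disc 2: 220 + 100 = 320
  disc 3: 170 = 170
This matches the lower bound, so 3 is optimal.

3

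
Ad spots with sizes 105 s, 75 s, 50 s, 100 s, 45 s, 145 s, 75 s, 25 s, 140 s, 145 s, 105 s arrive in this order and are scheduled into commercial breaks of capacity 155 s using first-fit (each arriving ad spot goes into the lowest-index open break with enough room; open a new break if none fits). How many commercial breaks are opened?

8

  105 → break 1 (new)  [load 105/155]
  75 → break 2 (new)  [load 75/155]
  50 → break 1  [load 155/155]
  100 → break 3 (new)  [load 100/155]
  45 → break 2  [load 120/155]
  145 → break 4 (new)  [load 145/155]
  75 → break 5 (new)  [load 75/155]
  25 → break 2  [load 145/155]
  140 → break 6 (new)  [load 140/155]
  145 → break 7 (new)  [load 145/155]
  105 → break 8 (new)  [load 105/155]
8 commercial breaks opened.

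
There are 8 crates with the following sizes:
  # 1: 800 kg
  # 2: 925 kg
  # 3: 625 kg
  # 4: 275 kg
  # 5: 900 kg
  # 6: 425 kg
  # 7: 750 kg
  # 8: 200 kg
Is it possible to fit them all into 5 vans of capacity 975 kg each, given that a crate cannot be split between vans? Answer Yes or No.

Total = 4900 kg; ⌈4900/975⌉ = 6.
At least 6 vans are required, but only 5 are allowed.

No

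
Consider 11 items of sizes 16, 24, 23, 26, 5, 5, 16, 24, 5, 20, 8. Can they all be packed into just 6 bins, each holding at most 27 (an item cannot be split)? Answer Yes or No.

Total = 172; ⌈172/27⌉ = 7.
At least 7 bins are required, but only 6 are allowed.

No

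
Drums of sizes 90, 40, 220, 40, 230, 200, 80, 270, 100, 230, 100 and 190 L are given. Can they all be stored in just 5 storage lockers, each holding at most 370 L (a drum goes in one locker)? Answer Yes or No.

No

Total = 1790 L; ⌈1790/370⌉ = 5.
6 drums each exceed half the capacity and cannot share a locker, forcing at least 6 storage lockers.
At least 6 storage lockers are required, but only 5 are allowed.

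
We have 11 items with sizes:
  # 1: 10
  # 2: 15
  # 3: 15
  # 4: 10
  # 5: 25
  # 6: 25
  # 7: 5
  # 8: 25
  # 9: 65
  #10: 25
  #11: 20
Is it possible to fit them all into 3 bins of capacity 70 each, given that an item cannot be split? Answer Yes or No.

No

Total = 240; ⌈240/70⌉ = 4.
At least 4 bins are required, but only 3 are allowed.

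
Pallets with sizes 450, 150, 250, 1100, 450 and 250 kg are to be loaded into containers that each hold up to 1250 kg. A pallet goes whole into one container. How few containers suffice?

Total = 1100 + 450 + 450 + 250 + 250 + 150 = 2650 kg.
Lower bound: ⌈2650/1250⌉ = 3 containers.
A packing using 3 containers:
  container 1: 1100 + 150 = 1250
  container 2: 450 + 450 + 250 = 1150
  container 3: 250 = 250
This matches the lower bound, so 3 is optimal.

3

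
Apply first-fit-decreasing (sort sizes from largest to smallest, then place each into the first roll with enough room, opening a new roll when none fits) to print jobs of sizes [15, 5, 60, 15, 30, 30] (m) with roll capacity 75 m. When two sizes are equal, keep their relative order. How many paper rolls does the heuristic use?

3

Sorted descending: 60, 30, 30, 15, 15, 5.
  60 → roll 1 (new)  [load 60/75]
  30 → roll 2 (new)  [load 30/75]
  30 → roll 2  [load 60/75]
  15 → roll 1  [load 75/75]
  15 → roll 2  [load 75/75]
  5 → roll 3 (new)  [load 5/75]
3 paper rolls opened.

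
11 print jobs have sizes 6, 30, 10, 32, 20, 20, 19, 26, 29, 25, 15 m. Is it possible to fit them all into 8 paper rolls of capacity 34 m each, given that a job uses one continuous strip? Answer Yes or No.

Yes

A valid assignment using 8 paper rolls:
  roll 1: 32 = 32
  roll 2: 30 = 30
  roll 3: 29 = 29
  roll 4: 26 + 6 = 32
  roll 5: 25 = 25
  roll 6: 20 + 10 = 30
  roll 7: 20 = 20
  roll 8: 19 + 15 = 34
Every load is within 34 m, so 8 paper rolls suffice.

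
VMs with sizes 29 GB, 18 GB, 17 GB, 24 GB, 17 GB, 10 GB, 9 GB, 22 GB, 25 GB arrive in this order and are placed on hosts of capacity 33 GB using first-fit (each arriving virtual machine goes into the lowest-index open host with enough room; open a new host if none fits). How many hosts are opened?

7

  29 → host 1 (new)  [load 29/33]
  18 → host 2 (new)  [load 18/33]
  17 → host 3 (new)  [load 17/33]
  24 → host 4 (new)  [load 24/33]
  17 → host 5 (new)  [load 17/33]
  10 → host 2  [load 28/33]
  9 → host 3  [load 26/33]
  22 → host 6 (new)  [load 22/33]
  25 → host 7 (new)  [load 25/33]
7 hosts opened.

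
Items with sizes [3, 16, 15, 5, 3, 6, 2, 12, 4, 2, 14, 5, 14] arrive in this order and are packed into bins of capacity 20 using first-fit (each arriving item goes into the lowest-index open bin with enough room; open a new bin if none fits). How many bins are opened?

  3 → bin 1 (new)  [load 3/20]
  16 → bin 1  [load 19/20]
  15 → bin 2 (new)  [load 15/20]
  5 → bin 2  [load 20/20]
  3 → bin 3 (new)  [load 3/20]
  6 → bin 3  [load 9/20]
  2 → bin 3  [load 11/20]
  12 → bin 4 (new)  [load 12/20]
  4 → bin 3  [load 15/20]
  2 → bin 3  [load 17/20]
  14 → bin 5 (new)  [load 14/20]
  5 → bin 4  [load 17/20]
  14 → bin 6 (new)  [load 14/20]
6 bins opened.

6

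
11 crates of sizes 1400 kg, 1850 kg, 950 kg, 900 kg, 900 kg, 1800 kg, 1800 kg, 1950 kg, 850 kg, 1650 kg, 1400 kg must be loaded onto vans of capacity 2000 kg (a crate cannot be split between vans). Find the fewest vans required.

Total = 1950 + 1850 + 1800 + 1800 + 1650 + 1400 + 1400 + 950 + 900 + 900 + 850 = 15450 kg.
Lower bound: ⌈15450/2000⌉ = 8 vans.
A packing using 9 vans:
  van 1: 1950 = 1950
  van 2: 1850 = 1850
  van 3: 1800 = 1800
  van 4: 1800 = 1800
  van 5: 1650 = 1650
  van 6: 1400 = 1400
  van 7: 1400 = 1400
  van 8: 950 + 900 = 1850
  van 9: 900 + 850 = 1750
No arrangement into 8 vans stays within capacity, so 9 is optimal.

9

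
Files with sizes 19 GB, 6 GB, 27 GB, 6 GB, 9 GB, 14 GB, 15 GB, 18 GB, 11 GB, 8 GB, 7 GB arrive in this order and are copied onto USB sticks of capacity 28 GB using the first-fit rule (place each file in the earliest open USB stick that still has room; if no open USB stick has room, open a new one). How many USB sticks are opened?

6

  19 → USB stick 1 (new)  [load 19/28]
  6 → USB stick 1  [load 25/28]
  27 → USB stick 2 (new)  [load 27/28]
  6 → USB stick 3 (new)  [load 6/28]
  9 → USB stick 3  [load 15/28]
  14 → USB stick 4 (new)  [load 14/28]
  15 → USB stick 5 (new)  [load 15/28]
  18 → USB stick 6 (new)  [load 18/28]
  11 → USB stick 3  [load 26/28]
  8 → USB stick 4  [load 22/28]
  7 → USB stick 5  [load 22/28]
6 USB sticks opened.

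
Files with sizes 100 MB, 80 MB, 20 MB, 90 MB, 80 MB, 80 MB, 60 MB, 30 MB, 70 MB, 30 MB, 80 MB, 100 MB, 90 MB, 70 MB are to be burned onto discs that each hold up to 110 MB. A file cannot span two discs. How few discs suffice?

11

Total = 100 + 100 + 90 + 90 + 80 + 80 + 80 + 80 + 70 + 70 + 60 + 30 + 30 + 20 = 980 MB.
Lower bound: ⌈980/110⌉ = 9 discs.
Also, 11 files each exceed 55 MB, and no two of those can share a disc, so at least 11 discs are needed.
A packing using 11 discs:
  disc 1: 100 = 100
  disc 2: 100 = 100
  disc 3: 90 + 20 = 110
  disc 4: 90 = 90
  disc 5: 80 + 30 = 110
  disc 6: 80 + 30 = 110
  disc 7: 80 = 80
  disc 8: 80 = 80
  disc 9: 70 = 70
  disc 10: 70 = 70
  disc 11: 60 = 60
This matches the lower bound, so 11 is optimal.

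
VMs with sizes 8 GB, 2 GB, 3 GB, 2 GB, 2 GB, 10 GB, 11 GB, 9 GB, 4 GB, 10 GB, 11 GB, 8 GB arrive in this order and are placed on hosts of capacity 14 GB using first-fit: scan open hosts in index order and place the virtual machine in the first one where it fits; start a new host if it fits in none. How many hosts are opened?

7

  8 → host 1 (new)  [load 8/14]
  2 → host 1  [load 10/14]
  3 → host 1  [load 13/14]
  2 → host 2 (new)  [load 2/14]
  2 → host 2  [load 4/14]
  10 → host 2  [load 14/14]
  11 → host 3 (new)  [load 11/14]
  9 → host 4 (new)  [load 9/14]
  4 → host 4  [load 13/14]
  10 → host 5 (new)  [load 10/14]
  11 → host 6 (new)  [load 11/14]
  8 → host 7 (new)  [load 8/14]
7 hosts opened.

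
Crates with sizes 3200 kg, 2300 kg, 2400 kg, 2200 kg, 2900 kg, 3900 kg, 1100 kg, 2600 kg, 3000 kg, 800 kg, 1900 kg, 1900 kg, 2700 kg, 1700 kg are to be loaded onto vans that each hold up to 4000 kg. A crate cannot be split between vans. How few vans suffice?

Total = 3900 + 3200 + 3000 + 2900 + 2700 + 2600 + 2400 + 2300 + 2200 + 1900 + 1900 + 1700 + 1100 + 800 = 32600 kg.
Lower bound: ⌈32600/4000⌉ = 9 vans.
A packing using 10 vans:
  van 1: 3900 = 3900
  van 2: 3200 + 800 = 4000
  van 3: 3000 = 3000
  van 4: 2900 + 1100 = 4000
  van 5: 2700 = 2700
  van 6: 2600 = 2600
  van 7: 2400 = 2400
  van 8: 2300 + 1700 = 4000
  van 9: 2200 = 2200
  van 10: 1900 + 1900 = 3800
No arrangement into 9 vans stays within capacity, so 10 is optimal.

10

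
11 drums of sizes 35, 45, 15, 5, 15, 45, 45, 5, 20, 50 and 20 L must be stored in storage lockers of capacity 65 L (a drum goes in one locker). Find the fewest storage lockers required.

5

Total = 50 + 45 + 45 + 45 + 35 + 20 + 20 + 15 + 15 + 5 + 5 = 300 L.
Lower bound: ⌈300/65⌉ = 5 storage lockers.
A packing using 5 storage lockers:
  locker 1: 50 + 15 = 65
  locker 2: 45 + 20 = 65
  locker 3: 45 + 20 = 65
  locker 4: 45 + 15 + 5 = 65
  locker 5: 35 + 5 = 40
This matches the lower bound, so 5 is optimal.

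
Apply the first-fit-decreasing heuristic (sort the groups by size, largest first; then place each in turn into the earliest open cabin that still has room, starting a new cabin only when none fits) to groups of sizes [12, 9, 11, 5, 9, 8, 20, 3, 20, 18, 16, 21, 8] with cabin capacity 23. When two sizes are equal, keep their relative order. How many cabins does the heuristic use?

8

Sorted descending: 21, 20, 20, 18, 16, 12, 11, 9, 9, 8, 8, 5, 3.
  21 → cabin 1 (new)  [load 21/23]
  20 → cabin 2 (new)  [load 20/23]
  20 → cabin 3 (new)  [load 20/23]
  18 → cabin 4 (new)  [load 18/23]
  16 → cabin 5 (new)  [load 16/23]
  12 → cabin 6 (new)  [load 12/23]
  11 → cabin 6  [load 23/23]
  9 → cabin 7 (new)  [load 9/23]
  9 → cabin 7  [load 18/23]
  8 → cabin 8 (new)  [load 8/23]
  8 → cabin 8  [load 16/23]
  5 → cabin 4  [load 23/23]
  3 → cabin 2  [load 23/23]
8 cabins opened.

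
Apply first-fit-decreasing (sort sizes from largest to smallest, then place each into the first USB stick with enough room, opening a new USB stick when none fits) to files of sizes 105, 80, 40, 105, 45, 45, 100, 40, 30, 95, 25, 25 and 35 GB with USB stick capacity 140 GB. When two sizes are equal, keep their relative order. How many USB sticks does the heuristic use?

Sorted descending: 105, 105, 100, 95, 80, 45, 45, 40, 40, 35, 30, 25, 25.
  105 → USB stick 1 (new)  [load 105/140]
  105 → USB stick 2 (new)  [load 105/140]
  100 → USB stick 3 (new)  [load 100/140]
  95 → USB stick 4 (new)  [load 95/140]
  80 → USB stick 5 (new)  [load 80/140]
  45 → USB stick 4  [load 140/140]
  45 → USB stick 5  [load 125/140]
  40 → USB stick 3  [load 140/140]
  40 → USB stick 6 (new)  [load 40/140]
  35 → USB stick 1  [load 140/140]
  30 → USB stick 2  [load 135/140]
  25 → USB stick 6  [load 65/140]
  25 → USB stick 6  [load 90/140]
6 USB sticks opened.

6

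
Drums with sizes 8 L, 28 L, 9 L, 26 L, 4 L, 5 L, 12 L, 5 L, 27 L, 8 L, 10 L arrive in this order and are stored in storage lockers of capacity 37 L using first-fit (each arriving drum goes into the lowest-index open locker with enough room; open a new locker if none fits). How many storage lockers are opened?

  8 → locker 1 (new)  [load 8/37]
  28 → locker 1  [load 36/37]
  9 → locker 2 (new)  [load 9/37]
  26 → locker 2  [load 35/37]
  4 → locker 3 (new)  [load 4/37]
  5 → locker 3  [load 9/37]
  12 → locker 3  [load 21/37]
  5 → locker 3  [load 26/37]
  27 → locker 4 (new)  [load 27/37]
  8 → locker 3  [load 34/37]
  10 → locker 4  [load 37/37]
4 storage lockers opened.

4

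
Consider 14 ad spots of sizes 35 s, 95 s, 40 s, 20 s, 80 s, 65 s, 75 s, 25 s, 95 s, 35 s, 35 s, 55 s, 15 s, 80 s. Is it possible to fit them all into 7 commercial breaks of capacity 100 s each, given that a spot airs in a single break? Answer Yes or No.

No

Total = 750 s; ⌈750/100⌉ = 8.
At least 8 commercial breaks are required, but only 7 are allowed.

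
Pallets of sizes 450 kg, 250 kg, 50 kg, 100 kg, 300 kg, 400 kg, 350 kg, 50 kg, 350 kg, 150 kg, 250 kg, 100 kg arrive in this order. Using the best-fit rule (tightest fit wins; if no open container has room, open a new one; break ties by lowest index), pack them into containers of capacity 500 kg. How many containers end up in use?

  450 → container 1 (new)  [load 450/500]
  250 → container 2 (new)  [load 250/500]
  50 → container 1  [load 500/500]
  100 → container 2  [load 350/500]
  300 → container 3 (new)  [load 300/500]
  400 → container 4 (new)  [load 400/500]
  350 → container 5 (new)  [load 350/500]
  50 → container 4  [load 450/500]
  350 → container 6 (new)  [load 350/500]
  150 → container 2  [load 500/500]
  250 → container 7 (new)  [load 250/500]
  100 → container 5  [load 450/500]
7 containers opened.

7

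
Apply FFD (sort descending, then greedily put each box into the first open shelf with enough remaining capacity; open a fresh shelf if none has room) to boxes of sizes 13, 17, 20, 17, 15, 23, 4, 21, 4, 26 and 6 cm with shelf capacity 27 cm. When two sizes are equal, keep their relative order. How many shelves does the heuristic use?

Sorted descending: 26, 23, 21, 20, 17, 17, 15, 13, 6, 4, 4.
  26 → shelf 1 (new)  [load 26/27]
  23 → shelf 2 (new)  [load 23/27]
  21 → shelf 3 (new)  [load 21/27]
  20 → shelf 4 (new)  [load 20/27]
  17 → shelf 5 (new)  [load 17/27]
  17 → shelf 6 (new)  [load 17/27]
  15 → shelf 7 (new)  [load 15/27]
  13 → shelf 8 (new)  [load 13/27]
  6 → shelf 3  [load 27/27]
  4 → shelf 2  [load 27/27]
  4 → shelf 4  [load 24/27]
8 shelves opened.

8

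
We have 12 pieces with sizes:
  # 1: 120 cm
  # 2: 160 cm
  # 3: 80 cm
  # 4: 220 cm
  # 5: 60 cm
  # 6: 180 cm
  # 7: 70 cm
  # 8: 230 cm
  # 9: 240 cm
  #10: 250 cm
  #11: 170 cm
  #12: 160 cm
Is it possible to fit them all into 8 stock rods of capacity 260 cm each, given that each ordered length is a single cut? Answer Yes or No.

No

Total = 1940 cm; ⌈1940/260⌉ = 8.
The bound of 8 does not rule out 8, but exhaustive search shows no assignment into 8 stock rods of capacity 260 cm exists — the minimum is 9.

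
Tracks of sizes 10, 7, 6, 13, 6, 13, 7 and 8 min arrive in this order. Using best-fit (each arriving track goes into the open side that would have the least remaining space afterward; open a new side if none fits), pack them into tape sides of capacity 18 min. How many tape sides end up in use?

5

  10 → side 1 (new)  [load 10/18]
  7 → side 1  [load 17/18]
  6 → side 2 (new)  [load 6/18]
  13 → side 3 (new)  [load 13/18]
  6 → side 2  [load 12/18]
  13 → side 4 (new)  [load 13/18]
  7 → side 5 (new)  [load 7/18]
  8 → side 5  [load 15/18]
5 tape sides opened.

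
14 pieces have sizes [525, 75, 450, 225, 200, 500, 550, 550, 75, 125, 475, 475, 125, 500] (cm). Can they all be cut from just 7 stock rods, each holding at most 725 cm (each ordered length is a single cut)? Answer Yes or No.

Total = 4850 cm; ⌈4850/725⌉ = 7.
8 pieces each exceed half the capacity and cannot share a stock rod, forcing at least 8 stock rods.
At least 8 stock rods are required, but only 7 are allowed.

No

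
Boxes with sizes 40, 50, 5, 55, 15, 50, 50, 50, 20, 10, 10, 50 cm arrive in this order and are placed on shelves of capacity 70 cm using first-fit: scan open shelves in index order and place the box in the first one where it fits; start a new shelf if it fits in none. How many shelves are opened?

  40 → shelf 1 (new)  [load 40/70]
  50 → shelf 2 (new)  [load 50/70]
  5 → shelf 1  [load 45/70]
  55 → shelf 3 (new)  [load 55/70]
  15 → shelf 1  [load 60/70]
  50 → shelf 4 (new)  [load 50/70]
  50 → shelf 5 (new)  [load 50/70]
  50 → shelf 6 (new)  [load 50/70]
  20 → shelf 2  [load 70/70]
  10 → shelf 1  [load 70/70]
  10 → shelf 3  [load 65/70]
  50 → shelf 7 (new)  [load 50/70]
7 shelves opened.

7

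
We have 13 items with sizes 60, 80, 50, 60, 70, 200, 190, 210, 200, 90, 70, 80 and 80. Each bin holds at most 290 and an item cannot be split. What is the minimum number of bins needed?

Total = 210 + 200 + 200 + 190 + 90 + 80 + 80 + 80 + 70 + 70 + 60 + 60 + 50 = 1440.
Lower bound: ⌈1440/290⌉ = 5 bins.
A packing using 6 bins:
  bin 1: 210 + 80 = 290
  bin 2: 200 + 90 = 290
  bin 3: 200 + 80 = 280
  bin 4: 190 + 80 = 270
  bin 5: 70 + 70 + 60 + 60 = 260
  bin 6: 50 = 50
No arrangement into 5 bins stays within capacity, so 6 is optimal.

6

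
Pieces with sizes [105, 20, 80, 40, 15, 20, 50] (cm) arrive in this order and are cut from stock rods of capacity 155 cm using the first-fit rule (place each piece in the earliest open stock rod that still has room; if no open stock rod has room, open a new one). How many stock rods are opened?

  105 → stock rod 1 (new)  [load 105/155]
  20 → stock rod 1  [load 125/155]
  80 → stock rod 2 (new)  [load 80/155]
  40 → stock rod 2  [load 120/155]
  15 → stock rod 1  [load 140/155]
  20 → stock rod 2  [load 140/155]
  50 → stock rod 3 (new)  [load 50/155]
3 stock rods opened.

3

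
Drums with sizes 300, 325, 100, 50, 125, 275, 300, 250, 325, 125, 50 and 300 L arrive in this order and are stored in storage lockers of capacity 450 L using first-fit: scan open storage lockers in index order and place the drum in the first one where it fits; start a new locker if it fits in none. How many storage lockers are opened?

  300 → locker 1 (new)  [load 300/450]
  325 → locker 2 (new)  [load 325/450]
  100 → locker 1  [load 400/450]
  50 → locker 1  [load 450/450]
  125 → locker 2  [load 450/450]
  275 → locker 3 (new)  [load 275/450]
  300 → locker 4 (new)  [load 300/450]
  250 → locker 5 (new)  [load 250/450]
  325 → locker 6 (new)  [load 325/450]
  125 → locker 3  [load 400/450]
  50 → locker 3  [load 450/450]
  300 → locker 7 (new)  [load 300/450]
7 storage lockers opened.

7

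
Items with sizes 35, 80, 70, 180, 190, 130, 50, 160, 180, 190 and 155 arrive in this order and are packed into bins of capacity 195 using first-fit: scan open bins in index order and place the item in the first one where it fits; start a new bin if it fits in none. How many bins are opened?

  35 → bin 1 (new)  [load 35/195]
  80 → bin 1  [load 115/195]
  70 → bin 1  [load 185/195]
  180 → bin 2 (new)  [load 180/195]
  190 → bin 3 (new)  [load 190/195]
  130 → bin 4 (new)  [load 130/195]
  50 → bin 4  [load 180/195]
  160 → bin 5 (new)  [load 160/195]
  180 → bin 6 (new)  [load 180/195]
  190 → bin 7 (new)  [load 190/195]
  155 → bin 8 (new)  [load 155/195]
8 bins opened.

8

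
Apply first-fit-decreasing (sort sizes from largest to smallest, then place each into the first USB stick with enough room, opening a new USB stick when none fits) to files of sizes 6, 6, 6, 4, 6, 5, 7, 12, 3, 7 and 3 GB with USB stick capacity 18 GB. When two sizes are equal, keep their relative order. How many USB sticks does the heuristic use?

Sorted descending: 12, 7, 7, 6, 6, 6, 6, 5, 4, 3, 3.
  12 → USB stick 1 (new)  [load 12/18]
  7 → USB stick 2 (new)  [load 7/18]
  7 → USB stick 2  [load 14/18]
  6 → USB stick 1  [load 18/18]
  6 → USB stick 3 (new)  [load 6/18]
  6 → USB stick 3  [load 12/18]
  6 → USB stick 3  [load 18/18]
  5 → USB stick 4 (new)  [load 5/18]
  4 → USB stick 2  [load 18/18]
  3 → USB stick 4  [load 8/18]
  3 → USB stick 4  [load 11/18]
4 USB sticks opened.

4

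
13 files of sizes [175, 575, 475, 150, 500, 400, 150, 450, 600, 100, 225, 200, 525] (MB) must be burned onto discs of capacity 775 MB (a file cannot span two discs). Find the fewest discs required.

7

Total = 600 + 575 + 525 + 500 + 475 + 450 + 400 + 225 + 200 + 175 + 150 + 150 + 100 = 4525 MB.
Lower bound: ⌈4525/775⌉ = 6 discs.
Also, 7 files each exceed 775/2 MB, and no two of those can share a disc, so at least 7 discs are needed.
A packing using 7 discs:
  disc 1: 600 + 175 = 775
  disc 2: 575 + 200 = 775
  disc 3: 525 + 225 = 750
  disc 4: 500 + 150 + 100 = 750
  disc 5: 475 + 150 = 625
  disc 6: 450 = 450
  disc 7: 400 = 400
This matches the lower bound, so 7 is optimal.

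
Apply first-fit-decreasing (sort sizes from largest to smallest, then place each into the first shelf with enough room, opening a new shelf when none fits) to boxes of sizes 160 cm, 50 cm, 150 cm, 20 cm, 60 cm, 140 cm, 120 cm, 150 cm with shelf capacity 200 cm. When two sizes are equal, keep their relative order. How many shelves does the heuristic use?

Sorted descending: 160, 150, 150, 140, 120, 60, 50, 20.
  160 → shelf 1 (new)  [load 160/200]
  150 → shelf 2 (new)  [load 150/200]
  150 → shelf 3 (new)  [load 150/200]
  140 → shelf 4 (new)  [load 140/200]
  120 → shelf 5 (new)  [load 120/200]
  60 → shelf 4  [load 200/200]
  50 → shelf 2  [load 200/200]
  20 → shelf 1  [load 180/200]
5 shelves opened.

5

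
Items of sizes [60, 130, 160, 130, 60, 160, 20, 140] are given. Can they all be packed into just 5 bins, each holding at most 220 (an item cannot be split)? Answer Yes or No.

Yes

A valid assignment using 5 bins:
  bin 1: 160 + 60 = 220
  bin 2: 160 + 60 = 220
  bin 3: 140 + 20 = 160
  bin 4: 130 = 130
  bin 5: 130 = 130
Every load is within 220, so 5 bins suffice.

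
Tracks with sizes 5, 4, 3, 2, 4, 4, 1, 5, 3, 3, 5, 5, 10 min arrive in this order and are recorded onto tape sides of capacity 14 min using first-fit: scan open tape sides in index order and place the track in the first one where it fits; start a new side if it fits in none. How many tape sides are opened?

5

  5 → side 1 (new)  [load 5/14]
  4 → side 1  [load 9/14]
  3 → side 1  [load 12/14]
  2 → side 1  [load 14/14]
  4 → side 2 (new)  [load 4/14]
  4 → side 2  [load 8/14]
  1 → side 2  [load 9/14]
  5 → side 2  [load 14/14]
  3 → side 3 (new)  [load 3/14]
  3 → side 3  [load 6/14]
  5 → side 3  [load 11/14]
  5 → side 4 (new)  [load 5/14]
  10 → side 5 (new)  [load 10/14]
5 tape sides opened.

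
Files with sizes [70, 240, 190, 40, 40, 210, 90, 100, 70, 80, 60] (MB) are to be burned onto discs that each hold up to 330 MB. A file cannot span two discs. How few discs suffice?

Total = 240 + 210 + 190 + 100 + 90 + 80 + 70 + 70 + 60 + 40 + 40 = 1190 MB.
Lower bound: ⌈1190/330⌉ = 4 discs.
A packing using 4 discs:
  disc 1: 240 + 90 = 330
  disc 2: 210 + 100 = 310
  disc 3: 190 + 80 + 60 = 330
  disc 4: 70 + 70 + 40 + 40 = 220
This matches the lower bound, so 4 is optimal.

4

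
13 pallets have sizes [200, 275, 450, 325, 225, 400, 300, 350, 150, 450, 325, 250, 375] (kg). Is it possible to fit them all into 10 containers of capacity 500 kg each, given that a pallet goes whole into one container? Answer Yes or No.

A valid assignment using 10 containers:
  container 1: 450 = 450
  container 2: 450 = 450
  container 3: 400 = 400
  container 4: 375 = 375
  container 5: 350 + 150 = 500
  container 6: 325 = 325
  container 7: 325 = 325
  container 8: 300 + 200 = 500
  container 9: 275 + 225 = 500
  container 10: 250 = 250
Every load is within 500 kg, so 10 containers suffice.

Yes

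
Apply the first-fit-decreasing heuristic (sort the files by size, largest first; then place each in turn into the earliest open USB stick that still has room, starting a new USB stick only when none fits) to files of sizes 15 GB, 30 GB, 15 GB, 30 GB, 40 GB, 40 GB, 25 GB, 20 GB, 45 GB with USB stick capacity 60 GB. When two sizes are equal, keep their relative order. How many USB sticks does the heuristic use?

Sorted descending: 45, 40, 40, 30, 30, 25, 20, 15, 15.
  45 → USB stick 1 (new)  [load 45/60]
  40 → USB stick 2 (new)  [load 40/60]
  40 → USB stick 3 (new)  [load 40/60]
  30 → USB stick 4 (new)  [load 30/60]
  30 → USB stick 4  [load 60/60]
  25 → USB stick 5 (new)  [load 25/60]
  20 → USB stick 2  [load 60/60]
  15 → USB stick 1  [load 60/60]
  15 → USB stick 3  [load 55/60]
5 USB sticks opened.

5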